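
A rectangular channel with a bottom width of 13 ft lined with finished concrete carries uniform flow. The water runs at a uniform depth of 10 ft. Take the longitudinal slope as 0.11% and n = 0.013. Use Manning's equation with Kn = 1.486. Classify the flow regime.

Flow area A = b·y = 13 × 10 = 130 ft². Wetted perimeter P = b + 2y = 13 + 2×10 = 33 ft.
Hydraulic radius R = A/P = 130/33 = 3.939 ft.
V = (1.486/n) R^(2/3) √S = (1.486/0.013) × 3.939^(2/3) × √0.0011 = 9.456 ft/s. Hydraulic depth D_h = A/T = 130/13 = 10 ft.
Froude number Fr = V/√(g·D_h) = 9.456/√(32.2×10) = 0.527, which is less than 1, so the flow is subcritical.

subcritical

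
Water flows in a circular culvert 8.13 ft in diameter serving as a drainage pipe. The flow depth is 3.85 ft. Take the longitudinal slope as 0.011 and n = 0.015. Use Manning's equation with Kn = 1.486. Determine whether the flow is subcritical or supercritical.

supercritical

For a circular section of diameter D = 8.13 ft at depth y = 3.85 ft, the central angle is θ = 2 arccos(1 − 2y/D) = 3.036 rad. Then A = (D²/8)(θ − sin θ) = 24.21 ft² and P = Dθ/2 = 12.34 ft.
Hydraulic radius R = A/P = 24.21/12.34 = 1.962 ft.
V = (1.486/n) R^(2/3) √S = (1.486/0.015) × 1.962^(2/3) × √0.011 = 16.28 ft/s. Hydraulic depth D_h = A/T = 24.21/8.119 = 2.982 ft.
Froude number Fr = V/√(g·D_h) = 16.28/√(32.2×2.982) = 1.66, which is greater than 1, so the flow is supercritical.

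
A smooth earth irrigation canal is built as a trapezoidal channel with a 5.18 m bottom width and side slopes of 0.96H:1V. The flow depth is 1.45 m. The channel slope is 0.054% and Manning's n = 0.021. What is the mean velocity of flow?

With bottom width b = 5.18 m and side slope z = 0.96: A = (b + zy)y = (5.18 + 0.96×1.45)×1.45 = 9.529 m²; P = b + 2y√(1+z²) = 5.18 + 2×1.45×1.386 = 9.2 m.
Hydraulic radius R = A/P = 9.529/9.2 = 1.036 m.
From Manning's equation, V = (1/n) R^(2/3) S^(1/2) = (1/0.021) × 1.036^(2/3) × 0.00054^(1/2) = 1.13 m/s.

V = 1.13 m/s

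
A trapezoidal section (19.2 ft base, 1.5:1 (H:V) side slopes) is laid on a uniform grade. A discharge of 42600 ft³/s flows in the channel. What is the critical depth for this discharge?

y_c = 29 ft

At critical depth, Q² T / (g A³) = 1, i.e. A³/T = Q²/g = 42600²/32.2 = 56360000.
Trying y = 25.6 ft: A³/T = 33400000 — short.
Trying y = 33.4 ft: A³/T = 103900000 — over.
Trying y = 29 ft: A³/T = 56610000 — matches.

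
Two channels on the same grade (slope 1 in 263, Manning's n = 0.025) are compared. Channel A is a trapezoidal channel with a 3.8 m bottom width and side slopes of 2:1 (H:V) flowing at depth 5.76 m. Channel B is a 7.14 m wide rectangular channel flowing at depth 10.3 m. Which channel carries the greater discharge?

channel A

Channel A: With bottom width b = 3.8 m and side slope z = 2: A = (b + zy)y = (3.8 + 2×5.76)×5.76 = 88.24 m²; P = b + 2y√(1+z²) = 3.8 + 2×5.76×2.236 = 29.56 m. Hydraulic radius R = A/P = 88.24/29.56 = 2.985 m. Q_A = (1/0.025)·88.24·2.985^(2/3)·√0.003802 = 451.3 m³/s.
Channel B: Flow area A = b·y = 7.14 × 10.3 = 73.54 m². Wetted perimeter P = b + 2y = 7.14 + 2×10.3 = 27.74 m. Hydraulic radius R = A/P = 73.54/27.74 = 2.651 m. Q_B = (1/0.025)·73.54·2.651^(2/3)·√0.003802 = 347.5 m³/s.
Q_A = 451.3 m³/s vs Q_B = 347.5 m³/s, so channel A carries more.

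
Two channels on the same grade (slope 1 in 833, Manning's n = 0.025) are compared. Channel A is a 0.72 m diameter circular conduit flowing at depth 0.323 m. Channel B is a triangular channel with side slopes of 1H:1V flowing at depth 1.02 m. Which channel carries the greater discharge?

Channel A: For a circular section of diameter D = 0.72 m at depth y = 0.323 m, the central angle is θ = 2 arccos(1 − 2y/D) = 2.936 rad. Then A = (D²/8)(θ − sin θ) = 0.177 m² and P = Dθ/2 = 1.057 m. Hydraulic radius R = A/P = 0.177/1.057 = 0.1675 m. Q_A = (1/0.025)·0.177·0.1675^(2/3)·√0.0012 = 0.07452 m³/s.
Channel B: For a triangular section with side slope z = 1: A = zy² = 1×1.02² = 1.04 m²; P = 2y√(1+z²) = 2×1.02×1.414 = 2.885 m. Hydraulic radius R = A/P = 1.04/2.885 = 0.3606 m. Q_B = (1/0.025)·1.04·0.3606^(2/3)·√0.0012 = 0.7305 m³/s.
Q_A = 0.07452 m³/s vs Q_B = 0.7305 m³/s, so channel B carries more.

channel B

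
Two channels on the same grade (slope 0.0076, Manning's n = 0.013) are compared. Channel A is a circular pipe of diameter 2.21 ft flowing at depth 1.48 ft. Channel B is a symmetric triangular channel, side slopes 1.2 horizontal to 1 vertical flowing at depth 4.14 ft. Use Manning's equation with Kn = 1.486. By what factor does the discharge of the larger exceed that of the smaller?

Channel A: For a circular section of diameter D = 2.21 ft at depth y = 1.48 ft, the central angle is θ = 2 arccos(1 − 2y/D) = 3.834 rad. Then A = (D²/8)(θ − sin θ) = 2.731 ft² and P = Dθ/2 = 4.237 ft. Hydraulic radius R = A/P = 2.731/4.237 = 0.6445 ft. Q_A = (1.486/0.013)·2.731·0.6445^(2/3)·√0.0076 = 20.3 ft³/s.
Channel B: For a triangular section with side slope z = 1.2: A = zy² = 1.2×4.14² = 20.57 ft²; P = 2y√(1+z²) = 2×4.14×1.562 = 12.93 ft. Hydraulic radius R = A/P = 20.57/12.93 = 1.59 ft. Q_B = (1.486/0.013)·20.57·1.59^(2/3)·√0.0076 = 279.2 ft³/s.
The larger discharge is 279.2 ft³/s and the smaller is 20.3 ft³/s; the ratio is 13.8.

13.8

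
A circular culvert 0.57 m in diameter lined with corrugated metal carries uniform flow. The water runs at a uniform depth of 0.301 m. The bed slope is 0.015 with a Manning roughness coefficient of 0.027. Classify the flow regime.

For a circular section of diameter D = 0.57 m at depth y = 0.301 m, the central angle is θ = 2 arccos(1 − 2y/D) = 3.254 rad. Then A = (D²/8)(θ − sin θ) = 0.1367 m² and P = Dθ/2 = 0.9274 m.
Hydraulic radius R = A/P = 0.1367/0.9274 = 0.1474 m.
V = (1/n) R^(2/3) √S = (1/0.027) × 0.1474^(2/3) × √0.015 = 1.266 m/s. Hydraulic depth D_h = A/T = 0.1367/0.5691 = 0.2402 m.
Froude number Fr = V/√(g·D_h) = 1.266/√(9.81×0.2402) = 0.825, which is less than 1, so the flow is subcritical.

subcritical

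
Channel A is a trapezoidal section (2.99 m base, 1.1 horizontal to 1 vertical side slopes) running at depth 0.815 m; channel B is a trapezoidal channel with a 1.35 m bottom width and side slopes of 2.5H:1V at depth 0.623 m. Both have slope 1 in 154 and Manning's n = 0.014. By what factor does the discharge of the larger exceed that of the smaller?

Channel A: With bottom width b = 2.99 m and side slope z = 1.1: A = (b + zy)y = (2.99 + 1.1×0.815)×0.815 = 3.167 m²; P = b + 2y√(1+z²) = 2.99 + 2×0.815×1.487 = 5.413 m. Hydraulic radius R = A/P = 3.167/5.413 = 0.5851 m. Q_A = (1/0.014)·3.167·0.5851^(2/3)·√0.006494 = 12.75 m³/s.
Channel B: With bottom width b = 1.35 m and side slope z = 2.5: A = (b + zy)y = (1.35 + 2.5×0.623)×0.623 = 1.811 m²; P = b + 2y√(1+z²) = 1.35 + 2×0.623×2.693 = 4.705 m. Hydraulic radius R = A/P = 1.811/4.705 = 0.385 m. Q_B = (1/0.014)·1.811·0.385^(2/3)·√0.006494 = 5.518 m³/s.
The larger discharge is 12.75 m³/s and the smaller is 5.518 m³/s; the ratio is 2.31.

2.31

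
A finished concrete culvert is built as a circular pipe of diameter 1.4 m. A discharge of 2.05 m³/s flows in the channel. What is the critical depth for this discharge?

At critical depth, Q² T / (g A³) = 1, i.e. A³/T = Q²/g = 2.05²/9.81 = 0.4284.
At y = 0.656 m: A³/T = 0.2541 — short.
At y = 0.752 m: A³/T = 0.4282 — close enough.

y_c = 0.752 m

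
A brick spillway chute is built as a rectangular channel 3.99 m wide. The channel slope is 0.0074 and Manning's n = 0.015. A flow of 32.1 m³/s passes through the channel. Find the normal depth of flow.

y_n = 1.54 m

Manning's equation rearranged: A R^(2/3) = nQ / (1·√S) = 0.015 × 32.1 / (√0.0074) = 5.597.
At y = 1.96 m: A R^(2/3) = 7.761 — over.
At y = 1.54 m: A R^(2/3) = 5.596 — ≈ 5.597.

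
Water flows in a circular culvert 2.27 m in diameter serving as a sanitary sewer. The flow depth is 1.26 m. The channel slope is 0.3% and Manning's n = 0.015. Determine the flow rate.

For a circular section of diameter D = 2.27 m at depth y = 1.26 m, the central angle is θ = 2 arccos(1 − 2y/D) = 3.362 rad. Then A = (D²/8)(θ − sin θ) = 2.307 m² and P = Dθ/2 = 3.816 m.
Hydraulic radius R = A/P = 2.307/3.816 = 0.6045 m.
Manning's equation: Q = (1/n) A R^(2/3) S^(1/2) = (1/0.015) × 2.307 × 0.6045^(2/3) × 0.003^(1/2) = 6.02 m³/s.

Q = 6.02 m³/s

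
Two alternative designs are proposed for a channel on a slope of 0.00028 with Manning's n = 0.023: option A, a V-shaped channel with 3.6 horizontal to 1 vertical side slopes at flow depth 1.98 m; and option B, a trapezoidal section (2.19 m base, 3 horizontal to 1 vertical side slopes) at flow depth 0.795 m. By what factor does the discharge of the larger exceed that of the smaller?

Channel A: For a triangular section with side slope z = 3.6: A = zy² = 3.6×1.98² = 14.11 m²; P = 2y√(1+z²) = 2×1.98×3.736 = 14.8 m. Hydraulic radius R = A/P = 14.11/14.8 = 0.9539 m. Q_A = (1/0.023)·14.11·0.9539^(2/3)·√0.00028 = 9.95 m³/s.
Channel B: With bottom width b = 2.19 m and side slope z = 3: A = (b + zy)y = (2.19 + 3×0.795)×0.795 = 3.637 m²; P = b + 2y√(1+z²) = 2.19 + 2×0.795×3.162 = 7.218 m. Hydraulic radius R = A/P = 3.637/7.218 = 0.5039 m. Q_B = (1/0.023)·3.637·0.5039^(2/3)·√0.00028 = 1.676 m³/s.
The larger discharge is 9.95 m³/s and the smaller is 1.676 m³/s; the ratio is 5.94.

5.94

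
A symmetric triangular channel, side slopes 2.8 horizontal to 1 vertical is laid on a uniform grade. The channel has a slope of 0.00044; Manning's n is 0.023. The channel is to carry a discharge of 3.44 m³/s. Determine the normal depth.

y_n = 1.35 m

Manning's equation rearranged: A R^(2/3) = nQ / (1·√S) = 0.023 × 3.44 / (√0.00044) = 3.772.
Trying y = 1.46 m: A R^(2/3) = 4.649 — high.
Trying y = 1.2 m: A R^(2/3) = 2.756 — low.
Trying y = 1.35 m: A R^(2/3) = 3.773 — matches.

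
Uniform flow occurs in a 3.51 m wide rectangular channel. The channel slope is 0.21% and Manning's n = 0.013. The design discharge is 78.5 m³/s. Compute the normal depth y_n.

Manning's equation rearranged: A R^(2/3) = nQ / (1·√S) = 0.013 × 78.5 / (√0.0021) = 22.27.
Trying y = 4.19 m: A R^(2/3) = 16.95 — short.
Trying y = 6.19 m: A R^(2/3) = 26.77 — over.
Trying y = 5.28 m: A R^(2/3) = 22.27 — ≈ 22.27.

y_n = 5.28 m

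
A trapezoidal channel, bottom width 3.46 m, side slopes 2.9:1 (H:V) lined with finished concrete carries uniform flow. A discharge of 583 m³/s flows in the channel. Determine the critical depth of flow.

y_c = 5.51 m

At critical depth, Q² T / (g A³) = 1, i.e. A³/T = Q²/g = 583²/9.81 = 34650.
At y = 6.83 m: A³/T = 93170 — over.
At y = 4.94 m: A³/T = 21120 — short.
At y = 5.51 m: A³/T = 34690 — close enough.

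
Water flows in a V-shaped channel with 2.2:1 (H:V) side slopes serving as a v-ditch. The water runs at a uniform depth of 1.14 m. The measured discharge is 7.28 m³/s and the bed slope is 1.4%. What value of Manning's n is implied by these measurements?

n = 0.03

For a triangular section with side slope z = 2.2: A = zy² = 2.2×1.14² = 2.859 m²; P = 2y√(1+z²) = 2×1.14×2.417 = 5.51 m.
Hydraulic radius R = A/P = 2.859/5.51 = 0.5189 m.
Rearranging Manning's equation: n = (1/Q) A R^(2/3) S^(1/2) = (1/7.28) × 2.859 × 0.5189^(2/3) × √0.014 = 0.03.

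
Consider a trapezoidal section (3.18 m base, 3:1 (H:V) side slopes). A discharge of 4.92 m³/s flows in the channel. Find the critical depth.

At critical depth, Q² T / (g A³) = 1, i.e. A³/T = Q²/g = 4.92²/9.81 = 2.468.
Try y = 0.593 m: A³/T = 3.774 — high.
Try y = 0.526 m: A³/T = 2.474 — matches.

y_c = 0.526 m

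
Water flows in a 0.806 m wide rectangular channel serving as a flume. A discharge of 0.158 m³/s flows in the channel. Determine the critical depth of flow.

y_c = 0.158 m

For a rectangular channel, critical depth y_c = (q²/g)^(1/3) where q = Q/b = 0.158/0.806 = 0.196 m²/s.
So y_c = (0.196²/9.81)^(1/3) = 0.158 m.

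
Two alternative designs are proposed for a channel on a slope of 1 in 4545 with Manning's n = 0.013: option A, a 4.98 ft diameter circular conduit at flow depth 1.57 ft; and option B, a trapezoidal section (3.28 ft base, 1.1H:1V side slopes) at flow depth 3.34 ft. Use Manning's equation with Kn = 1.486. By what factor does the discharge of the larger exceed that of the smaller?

6.96

Channel A: For a circular section of diameter D = 4.98 ft at depth y = 1.57 ft, the central angle is θ = 2 arccos(1 − 2y/D) = 2.385 rad. Then A = (D²/8)(θ − sin θ) = 5.264 ft² and P = Dθ/2 = 5.938 ft. Hydraulic radius R = A/P = 5.264/5.938 = 0.8865 ft. Q_A = (1.486/0.013)·5.264·0.8865^(2/3)·√0.00022 = 8.237 ft³/s.
Channel B: With bottom width b = 3.28 ft and side slope z = 1.1: A = (b + zy)y = (3.28 + 1.1×3.34)×3.34 = 23.23 ft²; P = b + 2y√(1+z²) = 3.28 + 2×3.34×1.487 = 13.21 ft. Hydraulic radius R = A/P = 23.23/13.21 = 1.758 ft. Q_B = (1.486/0.013)·23.23·1.758^(2/3)·√0.00022 = 57.37 ft³/s.
The larger discharge is 57.37 ft³/s and the smaller is 8.237 ft³/s; the ratio is 6.96.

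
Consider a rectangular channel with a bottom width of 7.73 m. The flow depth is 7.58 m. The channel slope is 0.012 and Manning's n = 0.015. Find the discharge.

Q = 801 m³/s

Flow area A = b·y = 7.73 × 7.58 = 58.59 m². Wetted perimeter P = b + 2y = 7.73 + 2×7.58 = 22.89 m.
Hydraulic radius R = A/P = 58.59/22.89 = 2.56 m.
Manning's equation: Q = (1/n) A R^(2/3) S^(1/2) = (1/0.015) × 58.59 × 2.56^(2/3) × 0.012^(1/2) = 801 m³/s.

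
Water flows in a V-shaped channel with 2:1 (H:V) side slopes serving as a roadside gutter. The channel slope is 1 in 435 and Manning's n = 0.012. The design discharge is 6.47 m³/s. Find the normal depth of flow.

Manning's equation rearranged: A R^(2/3) = nQ / (1·√S) = 0.012 × 6.47 / (√0.002299) = 1.619.
At y = 1.36 m: A R^(2/3) = 2.655 — over.
At y = 1.13 m: A R^(2/3) = 1.62 — ≈ 1.619.

y_n = 1.13 m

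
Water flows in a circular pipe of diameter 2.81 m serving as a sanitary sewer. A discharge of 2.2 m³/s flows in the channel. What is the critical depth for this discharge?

At critical depth, Q² T / (g A³) = 1, i.e. A³/T = Q²/g = 2.2²/9.81 = 0.4934.
Try y = 0.487 m: A³/T = 0.1746 — too small.
Try y = 0.802 m: A³/T = 1.226 — too large.
Try y = 0.635 m: A³/T = 0.4938 — close enough.

y_c = 0.635 m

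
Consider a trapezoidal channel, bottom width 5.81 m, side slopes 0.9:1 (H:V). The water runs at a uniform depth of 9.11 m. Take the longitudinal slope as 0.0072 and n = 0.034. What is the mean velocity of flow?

With bottom width b = 5.81 m and side slope z = 0.9: A = (b + zy)y = (5.81 + 0.9×9.11)×9.11 = 127.6 m²; P = b + 2y√(1+z²) = 5.81 + 2×9.11×1.345 = 30.32 m.
Hydraulic radius R = A/P = 127.6/30.32 = 4.209 m.
From Manning's equation, V = (1/n) R^(2/3) S^(1/2) = (1/0.034) × 4.209^(2/3) × 0.0072^(1/2) = 6.51 m/s.

V = 6.51 m/s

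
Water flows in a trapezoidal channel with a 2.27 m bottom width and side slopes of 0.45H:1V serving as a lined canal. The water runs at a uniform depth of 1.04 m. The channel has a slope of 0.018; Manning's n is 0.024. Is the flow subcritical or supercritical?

supercritical

With bottom width b = 2.27 m and side slope z = 0.45: A = (b + zy)y = (2.27 + 0.45×1.04)×1.04 = 2.848 m²; P = b + 2y√(1+z²) = 2.27 + 2×1.04×1.097 = 4.551 m.
Hydraulic radius R = A/P = 2.848/4.551 = 0.6257 m.
V = (1/n) R^(2/3) √S = (1/0.024) × 0.6257^(2/3) × √0.018 = 4.09 m/s. Hydraulic depth D_h = A/T = 2.848/3.206 = 0.8882 m.
Froude number Fr = V/√(g·D_h) = 4.09/√(9.81×0.8882) = 1.39, which is greater than 1, so the flow is supercritical.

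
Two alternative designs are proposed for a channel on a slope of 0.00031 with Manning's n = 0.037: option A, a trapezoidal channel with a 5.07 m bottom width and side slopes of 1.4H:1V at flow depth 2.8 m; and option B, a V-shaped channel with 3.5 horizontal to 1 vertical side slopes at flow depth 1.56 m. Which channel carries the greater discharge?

channel A

Channel A: With bottom width b = 5.07 m and side slope z = 1.4: A = (b + zy)y = (5.07 + 1.4×2.8)×2.8 = 25.17 m²; P = b + 2y√(1+z²) = 5.07 + 2×2.8×1.72 = 14.7 m. Hydraulic radius R = A/P = 25.17/14.7 = 1.712 m. Q_A = (1/0.037)·25.17·1.712^(2/3)·√0.00031 = 17.14 m³/s.
Channel B: For a triangular section with side slope z = 3.5: A = zy² = 3.5×1.56² = 8.518 m²; P = 2y√(1+z²) = 2×1.56×3.64 = 11.36 m. Hydraulic radius R = A/P = 8.518/11.36 = 0.75 m. Q_B = (1/0.037)·8.518·0.75^(2/3)·√0.00031 = 3.346 m³/s.
Q_A = 17.14 m³/s vs Q_B = 3.346 m³/s, so channel A carries more.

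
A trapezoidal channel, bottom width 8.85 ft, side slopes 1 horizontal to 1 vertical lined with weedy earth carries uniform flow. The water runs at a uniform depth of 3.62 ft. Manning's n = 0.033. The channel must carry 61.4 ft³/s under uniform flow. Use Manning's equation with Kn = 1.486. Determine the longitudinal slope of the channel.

S = 0.00029

With bottom width b = 8.85 ft and side slope z = 1: A = (b + zy)y = (8.85 + 1×3.62)×3.62 = 45.14 ft²; P = b + 2y√(1+z²) = 8.85 + 2×3.62×1.414 = 19.09 ft.
Hydraulic radius R = A/P = 45.14/19.09 = 2.365 ft.
From Manning's equation, S = [nQ / (1.486 A R^(2/3))]² = [0.033 × 61.4 / (1.486 × 45.14 × 2.365^(2/3))]² = 0.00029.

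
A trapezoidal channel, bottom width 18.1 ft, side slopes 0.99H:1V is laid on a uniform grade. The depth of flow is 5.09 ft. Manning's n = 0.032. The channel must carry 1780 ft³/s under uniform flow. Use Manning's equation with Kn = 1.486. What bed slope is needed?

S = 0.019

With bottom width b = 18.1 ft and side slope z = 0.99: A = (b + zy)y = (18.1 + 0.99×5.09)×5.09 = 117.8 ft²; P = b + 2y√(1+z²) = 18.1 + 2×5.09×1.407 = 32.42 ft.
Hydraulic radius R = A/P = 117.8/32.42 = 3.632 ft.
From Manning's equation, S = [nQ / (1.486 A R^(2/3))]² = [0.032 × 1780 / (1.486 × 117.8 × 3.632^(2/3))]² = 0.019.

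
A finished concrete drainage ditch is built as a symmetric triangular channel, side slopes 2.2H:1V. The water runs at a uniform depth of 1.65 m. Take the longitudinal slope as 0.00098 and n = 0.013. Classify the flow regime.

For a triangular section with side slope z = 2.2: A = zy² = 2.2×1.65² = 5.989 m²; P = 2y√(1+z²) = 2×1.65×2.417 = 7.975 m.
Hydraulic radius R = A/P = 5.989/7.975 = 0.7511 m.
V = (1/n) R^(2/3) √S = (1/0.013) × 0.7511^(2/3) × √0.00098 = 1.99 m/s. Hydraulic depth D_h = A/T = 5.989/7.26 = 0.825 m.
Froude number Fr = V/√(g·D_h) = 1.99/√(9.81×0.825) = 0.699, which is less than 1, so the flow is subcritical.

subcritical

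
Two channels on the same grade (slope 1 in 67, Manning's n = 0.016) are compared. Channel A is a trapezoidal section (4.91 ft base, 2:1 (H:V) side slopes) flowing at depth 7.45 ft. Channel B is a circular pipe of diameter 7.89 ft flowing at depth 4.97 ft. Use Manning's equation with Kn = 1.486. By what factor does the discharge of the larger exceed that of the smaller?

6.53

Channel A: With bottom width b = 4.91 ft and side slope z = 2: A = (b + zy)y = (4.91 + 2×7.45)×7.45 = 147.6 ft²; P = b + 2y√(1+z²) = 4.91 + 2×7.45×2.236 = 38.23 ft. Hydraulic radius R = A/P = 147.6/38.23 = 3.861 ft. Q_A = (1.486/0.016)·147.6·3.861^(2/3)·√0.01493 = 4121 ft³/s.
Channel B: For a circular section of diameter D = 7.89 ft at depth y = 4.97 ft, the central angle is θ = 2 arccos(1 − 2y/D) = 3.667 rad. Then A = (D²/8)(θ − sin θ) = 32.44 ft² and P = Dθ/2 = 14.47 ft. Hydraulic radius R = A/P = 32.44/14.47 = 2.242 ft. Q_B = (1.486/0.016)·32.44·2.242^(2/3)·√0.01493 = 630.6 ft³/s.
The larger discharge is 4121 ft³/s and the smaller is 630.6 ft³/s; the ratio is 6.53.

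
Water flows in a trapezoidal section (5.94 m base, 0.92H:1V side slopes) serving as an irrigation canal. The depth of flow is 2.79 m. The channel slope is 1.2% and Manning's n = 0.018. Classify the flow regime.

With bottom width b = 5.94 m and side slope z = 0.92: A = (b + zy)y = (5.94 + 0.92×2.79)×2.79 = 23.73 m²; P = b + 2y√(1+z²) = 5.94 + 2×2.79×1.359 = 13.52 m.
Hydraulic radius R = A/P = 23.73/13.52 = 1.755 m.
V = (1/n) R^(2/3) √S = (1/0.018) × 1.755^(2/3) × √0.012 = 8.855 m/s. Hydraulic depth D_h = A/T = 23.73/11.07 = 2.143 m.
Froude number Fr = V/√(g·D_h) = 8.855/√(9.81×2.143) = 1.93, which is greater than 1, so the flow is supercritical.

supercritical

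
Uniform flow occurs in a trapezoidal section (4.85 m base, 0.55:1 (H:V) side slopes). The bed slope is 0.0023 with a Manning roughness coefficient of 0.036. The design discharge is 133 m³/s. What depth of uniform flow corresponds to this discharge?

y_n = 6.22 m

Manning's equation rearranged: A R^(2/3) = nQ / (1·√S) = 0.036 × 133 / (√0.0023) = 99.84.
Try y = 5.23 m: A R^(2/3) = 72.58 — too small.
Try y = 7.54 m: A R^(2/3) = 143.5 — too large.
Try y = 6.22 m: A R^(2/3) = 99.78 — ≈ 99.84.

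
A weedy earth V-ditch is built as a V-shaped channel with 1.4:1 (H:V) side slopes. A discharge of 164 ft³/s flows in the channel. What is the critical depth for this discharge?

y_c = 3.86 ft

At critical depth, Q² T / (g A³) = 1, i.e. A³/T = Q²/g = 164²/32.2 = 835.3.
At y = 4.29 ft: A³/T = 1424 — high.
At y = 2.86 ft: A³/T = 187.5 — low.
At y = 3.86 ft: A³/T = 839.8 — ≈ 835.3.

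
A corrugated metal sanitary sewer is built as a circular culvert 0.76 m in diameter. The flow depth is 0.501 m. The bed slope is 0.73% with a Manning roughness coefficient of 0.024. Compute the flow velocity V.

V = 1.3 m/s

For a circular section of diameter D = 0.76 m at depth y = 0.501 m, the central angle is θ = 2 arccos(1 − 2y/D) = 3.79 rad. Then A = (D²/8)(θ − sin θ) = 0.3172 m² and P = Dθ/2 = 1.44 m.
Hydraulic radius R = A/P = 0.3172/1.44 = 0.2203 m.
From Manning's equation, V = (1/n) R^(2/3) S^(1/2) = (1/0.024) × 0.2203^(2/3) × 0.0073^(1/2) = 1.3 m/s.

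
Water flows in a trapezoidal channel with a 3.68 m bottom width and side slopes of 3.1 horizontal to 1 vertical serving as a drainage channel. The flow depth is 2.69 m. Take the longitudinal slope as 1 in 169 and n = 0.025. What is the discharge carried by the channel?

With bottom width b = 3.68 m and side slope z = 3.1: A = (b + zy)y = (3.68 + 3.1×2.69)×2.69 = 32.33 m²; P = b + 2y√(1+z²) = 3.68 + 2×2.69×3.257 = 21.2 m.
Hydraulic radius R = A/P = 32.33/21.2 = 1.525 m.
Manning's equation: Q = (1/n) A R^(2/3) S^(1/2) = (1/0.025) × 32.33 × 1.525^(2/3) × 0.005917^(1/2) = 132 m³/s.

Q = 132 m³/s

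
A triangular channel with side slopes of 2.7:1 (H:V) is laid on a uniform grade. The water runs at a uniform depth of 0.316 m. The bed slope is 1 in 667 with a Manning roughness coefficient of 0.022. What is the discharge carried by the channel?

Q = 0.133 m³/s

For a triangular section with side slope z = 2.7: A = zy² = 2.7×0.316² = 0.2696 m²; P = 2y√(1+z²) = 2×0.316×2.879 = 1.82 m.
Hydraulic radius R = A/P = 0.2696/1.82 = 0.1482 m.
Manning's equation: Q = (1/n) A R^(2/3) S^(1/2) = (1/0.022) × 0.2696 × 0.1482^(2/3) × 0.001499^(1/2) = 0.133 m³/s.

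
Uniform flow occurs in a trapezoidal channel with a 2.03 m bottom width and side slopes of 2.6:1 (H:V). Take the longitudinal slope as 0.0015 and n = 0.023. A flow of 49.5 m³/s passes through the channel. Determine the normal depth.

Manning's equation rearranged: A R^(2/3) = nQ / (1·√S) = 0.023 × 49.5 / (√0.0015) = 29.4.
Try y = 2.1 m: A R^(2/3) = 17.22 — low.
Try y = 3.31 m: A R^(2/3) = 50.53 — high.
Try y = 2.64 m: A R^(2/3) = 29.42 — ≈ 29.4.

y_n = 2.64 m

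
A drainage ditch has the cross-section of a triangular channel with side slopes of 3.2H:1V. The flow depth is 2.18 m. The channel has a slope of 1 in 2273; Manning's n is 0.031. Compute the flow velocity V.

V = 0.695 m/s

For a triangular section with side slope z = 3.2: A = zy² = 3.2×2.18² = 15.21 m²; P = 2y√(1+z²) = 2×2.18×3.353 = 14.62 m.
Hydraulic radius R = A/P = 15.21/14.62 = 1.04 m.
From Manning's equation, V = (1/n) R^(2/3) S^(1/2) = (1/0.031) × 1.04^(2/3) × 0.0004399^(1/2) = 0.695 m/s.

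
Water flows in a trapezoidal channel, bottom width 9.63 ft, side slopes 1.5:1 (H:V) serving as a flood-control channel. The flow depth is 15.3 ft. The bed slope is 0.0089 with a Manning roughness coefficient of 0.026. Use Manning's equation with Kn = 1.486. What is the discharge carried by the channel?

Q = 10500 ft³/s

With bottom width b = 9.63 ft and side slope z = 1.5: A = (b + zy)y = (9.63 + 1.5×15.3)×15.3 = 498.5 ft²; P = b + 2y√(1+z²) = 9.63 + 2×15.3×1.803 = 64.79 ft.
Hydraulic radius R = A/P = 498.5/64.79 = 7.693 ft.
Manning's equation: Q = (1.486/n) A R^(2/3) S^(1/2) = (1.486/0.026) × 498.5 × 7.693^(2/3) × 0.0089^(1/2) = 10500 ft³/s.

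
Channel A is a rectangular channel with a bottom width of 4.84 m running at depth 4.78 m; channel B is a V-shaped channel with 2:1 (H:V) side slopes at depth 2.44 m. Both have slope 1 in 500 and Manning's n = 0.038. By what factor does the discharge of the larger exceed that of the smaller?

Channel A: Flow area A = b·y = 4.84 × 4.78 = 23.14 m². Wetted perimeter P = b + 2y = 4.84 + 2×4.78 = 14.4 m. Hydraulic radius R = A/P = 23.14/14.4 = 1.607 m. Q_A = (1/0.038)·23.14·1.607^(2/3)·√0.002 = 37.35 m³/s.
Channel B: For a triangular section with side slope z = 2: A = zy² = 2×2.44² = 11.91 m²; P = 2y√(1+z²) = 2×2.44×2.236 = 10.91 m. Hydraulic radius R = A/P = 11.91/10.91 = 1.091 m. Q_B = (1/0.038)·11.91·1.091^(2/3)·√0.002 = 14.85 m³/s.
The larger discharge is 37.35 m³/s and the smaller is 14.85 m³/s; the ratio is 2.51.

2.51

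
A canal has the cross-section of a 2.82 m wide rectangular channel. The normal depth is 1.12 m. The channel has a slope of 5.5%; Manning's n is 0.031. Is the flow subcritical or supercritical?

supercritical

Flow area A = b·y = 2.82 × 1.12 = 3.158 m². Wetted perimeter P = b + 2y = 2.82 + 2×1.12 = 5.06 m.
Hydraulic radius R = A/P = 3.158/5.06 = 0.6242 m.
V = (1/n) R^(2/3) √S = (1/0.031) × 0.6242^(2/3) × √0.055 = 5.525 m/s. Hydraulic depth D_h = A/T = 3.158/2.82 = 1.12 m.
Froude number Fr = V/√(g·D_h) = 5.525/√(9.81×1.12) = 1.67, which is greater than 1, so the flow is supercritical.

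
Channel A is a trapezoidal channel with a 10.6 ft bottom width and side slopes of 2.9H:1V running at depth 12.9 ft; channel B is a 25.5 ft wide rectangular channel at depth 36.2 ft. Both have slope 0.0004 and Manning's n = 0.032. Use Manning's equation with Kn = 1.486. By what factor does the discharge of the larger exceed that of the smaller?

1.84

Channel A: With bottom width b = 10.6 ft and side slope z = 2.9: A = (b + zy)y = (10.6 + 2.9×12.9)×12.9 = 619.3 ft²; P = b + 2y√(1+z²) = 10.6 + 2×12.9×3.068 = 89.74 ft. Hydraulic radius R = A/P = 619.3/89.74 = 6.901 ft. Q_A = (1.486/0.032)·619.3·6.901^(2/3)·√0.0004 = 2085 ft³/s.
Channel B: Flow area A = b·y = 25.5 × 36.2 = 923.1 ft². Wetted perimeter P = b + 2y = 25.5 + 2×36.2 = 97.9 ft. Hydraulic radius R = A/P = 923.1/97.9 = 9.429 ft. Q_B = (1.486/0.032)·923.1·9.429^(2/3)·√0.0004 = 3826 ft³/s.
The larger discharge is 3826 ft³/s and the smaller is 2085 ft³/s; the ratio is 1.84.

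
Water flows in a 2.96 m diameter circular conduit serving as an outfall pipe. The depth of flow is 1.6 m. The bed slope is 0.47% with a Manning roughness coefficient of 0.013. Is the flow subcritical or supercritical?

For a circular section of diameter D = 2.96 m at depth y = 1.6 m, the central angle is θ = 2 arccos(1 − 2y/D) = 3.304 rad. Then A = (D²/8)(θ − sin θ) = 3.795 m² and P = Dθ/2 = 4.89 m.
Hydraulic radius R = A/P = 3.795/4.89 = 0.7762 m.
V = (1/n) R^(2/3) √S = (1/0.013) × 0.7762^(2/3) × √0.0047 = 4.454 m/s. Hydraulic depth D_h = A/T = 3.795/2.95 = 1.286 m.
Froude number Fr = V/√(g·D_h) = 4.454/√(9.81×1.286) = 1.25, which is greater than 1, so the flow is supercritical.

supercritical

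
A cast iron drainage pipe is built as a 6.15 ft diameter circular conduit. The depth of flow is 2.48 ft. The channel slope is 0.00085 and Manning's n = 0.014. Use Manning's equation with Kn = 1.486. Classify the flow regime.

subcritical

For a circular section of diameter D = 6.15 ft at depth y = 2.48 ft, the central angle is θ = 2 arccos(1 − 2y/D) = 2.752 rad. Then A = (D²/8)(θ − sin θ) = 11.22 ft² and P = Dθ/2 = 8.463 ft.
Hydraulic radius R = A/P = 11.22/8.463 = 1.325 ft.
V = (1.486/n) R^(2/3) √S = (1.486/0.014) × 1.325^(2/3) × √0.00085 = 3.734 ft/s. Hydraulic depth D_h = A/T = 11.22/6.034 = 1.859 ft.
Froude number Fr = V/√(g·D_h) = 3.734/√(32.2×1.859) = 0.483, which is less than 1, so the flow is subcritical.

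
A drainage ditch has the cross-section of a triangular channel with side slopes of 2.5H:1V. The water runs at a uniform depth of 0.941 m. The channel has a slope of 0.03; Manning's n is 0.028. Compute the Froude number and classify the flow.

supercritical

For a triangular section with side slope z = 2.5: A = zy² = 2.5×0.941² = 2.214 m²; P = 2y√(1+z²) = 2×0.941×2.693 = 5.067 m.
Hydraulic radius R = A/P = 2.214/5.067 = 0.4368 m.
V = (1/n) R^(2/3) √S = (1/0.028) × 0.4368^(2/3) × √0.03 = 3.561 m/s. Hydraulic depth D_h = A/T = 2.214/4.705 = 0.4705 m.
Froude number Fr = V/√(g·D_h) = 3.561/√(9.81×0.4705) = 1.66, which is greater than 1, so the flow is supercritical.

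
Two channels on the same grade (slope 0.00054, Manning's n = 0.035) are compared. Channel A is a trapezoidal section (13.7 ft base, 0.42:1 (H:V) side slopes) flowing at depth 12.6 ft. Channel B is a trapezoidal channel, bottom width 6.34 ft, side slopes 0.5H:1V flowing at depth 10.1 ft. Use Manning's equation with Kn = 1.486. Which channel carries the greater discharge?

Channel A: With bottom width b = 13.7 ft and side slope z = 0.42: A = (b + zy)y = (13.7 + 0.42×12.6)×12.6 = 239.3 ft²; P = b + 2y√(1+z²) = 13.7 + 2×12.6×1.085 = 41.03 ft. Hydraulic radius R = A/P = 239.3/41.03 = 5.832 ft. Q_A = (1.486/0.035)·239.3·5.832^(2/3)·√0.00054 = 764.9 ft³/s.
Channel B: With bottom width b = 6.34 ft and side slope z = 0.5: A = (b + zy)y = (6.34 + 0.5×10.1)×10.1 = 115 ft²; P = b + 2y√(1+z²) = 6.34 + 2×10.1×1.118 = 28.92 ft. Hydraulic radius R = A/P = 115/28.92 = 3.977 ft. Q_B = (1.486/0.035)·115·3.977^(2/3)·√0.00054 = 284.9 ft³/s.
Q_A = 764.9 ft³/s vs Q_B = 284.9 ft³/s, so channel A carries more.

channel A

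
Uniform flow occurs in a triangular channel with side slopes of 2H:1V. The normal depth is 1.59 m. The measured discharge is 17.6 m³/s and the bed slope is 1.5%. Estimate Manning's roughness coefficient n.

n = 0.028

For a triangular section with side slope z = 2: A = zy² = 2×1.59² = 5.056 m²; P = 2y√(1+z²) = 2×1.59×2.236 = 7.111 m.
Hydraulic radius R = A/P = 5.056/7.111 = 0.7111 m.
Rearranging Manning's equation: n = (1/Q) A R^(2/3) S^(1/2) = (1/17.6) × 5.056 × 0.7111^(2/3) × √0.015 = 0.028.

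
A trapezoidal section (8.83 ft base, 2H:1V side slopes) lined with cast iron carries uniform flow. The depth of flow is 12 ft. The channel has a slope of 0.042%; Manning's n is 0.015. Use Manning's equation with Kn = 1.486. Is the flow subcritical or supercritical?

With bottom width b = 8.83 ft and side slope z = 2: A = (b + zy)y = (8.83 + 2×12)×12 = 394 ft²; P = b + 2y√(1+z²) = 8.83 + 2×12×2.236 = 62.5 ft.
Hydraulic radius R = A/P = 394/62.5 = 6.304 ft.
V = (1.486/n) R^(2/3) √S = (1.486/0.015) × 6.304^(2/3) × √0.00042 = 6.928 ft/s. Hydraulic depth D_h = A/T = 394/56.83 = 6.932 ft.
Froude number Fr = V/√(g·D_h) = 6.928/√(32.2×6.932) = 0.464, which is less than 1, so the flow is subcritical.

subcritical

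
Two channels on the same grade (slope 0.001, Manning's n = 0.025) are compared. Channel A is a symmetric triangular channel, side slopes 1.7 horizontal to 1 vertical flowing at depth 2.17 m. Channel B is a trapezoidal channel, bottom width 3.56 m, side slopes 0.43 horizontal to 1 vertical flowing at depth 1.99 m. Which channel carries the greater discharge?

Channel A: For a triangular section with side slope z = 1.7: A = zy² = 1.7×2.17² = 8.005 m²; P = 2y√(1+z²) = 2×2.17×1.972 = 8.56 m. Hydraulic radius R = A/P = 8.005/8.56 = 0.9352 m. Q_A = (1/0.025)·8.005·0.9352^(2/3)·√0.001 = 9.683 m³/s.
Channel B: With bottom width b = 3.56 m and side slope z = 0.43: A = (b + zy)y = (3.56 + 0.43×1.99)×1.99 = 8.787 m²; P = b + 2y√(1+z²) = 3.56 + 2×1.99×1.089 = 7.892 m. Hydraulic radius R = A/P = 8.787/7.892 = 1.113 m. Q_B = (1/0.025)·8.787·1.113^(2/3)·√0.001 = 11.94 m³/s.
Q_A = 9.683 m³/s vs Q_B = 11.94 m³/s, so channel B carries more.

channel B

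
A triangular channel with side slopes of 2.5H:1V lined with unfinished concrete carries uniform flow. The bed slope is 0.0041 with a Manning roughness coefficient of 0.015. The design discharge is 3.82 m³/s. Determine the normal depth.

Manning's equation rearranged: A R^(2/3) = nQ / (1·√S) = 0.015 × 3.82 / (√0.0041) = 0.8949.
At y = 0.952 m: A R^(2/3) = 1.315 — too large.
At y = 0.706 m: A R^(2/3) = 0.5924 — too small.
At y = 0.824 m: A R^(2/3) = 0.8945 — matches.

y_n = 0.824 m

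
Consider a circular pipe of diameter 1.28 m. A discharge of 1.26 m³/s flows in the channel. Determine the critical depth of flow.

At critical depth, Q² T / (g A³) = 1, i.e. A³/T = Q²/g = 1.26²/9.81 = 0.1618.
Try y = 0.675 m: A³/T = 0.255 — high.
Try y = 0.505 m: A³/T = 0.08398 — low.
Try y = 0.599 m: A³/T = 0.1616 — close enough.

y_c = 0.599 m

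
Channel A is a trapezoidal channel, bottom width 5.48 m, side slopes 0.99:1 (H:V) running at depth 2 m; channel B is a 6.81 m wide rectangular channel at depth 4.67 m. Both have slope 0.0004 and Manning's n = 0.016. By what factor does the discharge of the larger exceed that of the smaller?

2.75

Channel A: With bottom width b = 5.48 m and side slope z = 0.99: A = (b + zy)y = (5.48 + 0.99×2)×2 = 14.92 m²; P = b + 2y√(1+z²) = 5.48 + 2×2×1.407 = 11.11 m. Hydraulic radius R = A/P = 14.92/11.11 = 1.343 m. Q_A = (1/0.016)·14.92·1.343^(2/3)·√0.0004 = 22.7 m³/s.
Channel B: Flow area A = b·y = 6.81 × 4.67 = 31.8 m². Wetted perimeter P = b + 2y = 6.81 + 2×4.67 = 16.15 m. Hydraulic radius R = A/P = 31.8/16.15 = 1.969 m. Q_B = (1/0.016)·31.8·1.969^(2/3)·√0.0004 = 62.46 m³/s.
The larger discharge is 62.46 m³/s and the smaller is 22.7 m³/s; the ratio is 2.75.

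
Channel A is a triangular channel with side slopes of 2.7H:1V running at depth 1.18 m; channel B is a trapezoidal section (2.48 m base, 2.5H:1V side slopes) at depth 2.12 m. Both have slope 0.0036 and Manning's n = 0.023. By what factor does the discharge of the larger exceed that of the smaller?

Channel A: For a triangular section with side slope z = 2.7: A = zy² = 2.7×1.18² = 3.759 m²; P = 2y√(1+z²) = 2×1.18×2.879 = 6.795 m. Hydraulic radius R = A/P = 3.759/6.795 = 0.5533 m. Q_A = (1/0.023)·3.759·0.5533^(2/3)·√0.0036 = 6.61 m³/s.
Channel B: With bottom width b = 2.48 m and side slope z = 2.5: A = (b + zy)y = (2.48 + 2.5×2.12)×2.12 = 16.49 m²; P = b + 2y√(1+z²) = 2.48 + 2×2.12×2.693 = 13.9 m. Hydraulic radius R = A/P = 16.49/13.9 = 1.187 m. Q_B = (1/0.023)·16.49·1.187^(2/3)·√0.0036 = 48.23 m³/s.
The larger discharge is 48.23 m³/s and the smaller is 6.61 m³/s; the ratio is 7.3.

7.3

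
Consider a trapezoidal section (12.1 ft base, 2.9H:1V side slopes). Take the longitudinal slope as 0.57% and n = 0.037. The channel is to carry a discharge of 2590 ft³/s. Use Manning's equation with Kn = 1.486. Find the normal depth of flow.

Manning's equation rearranged: A R^(2/3) = nQ / (1.486·√S) = 0.037 × 2590 / (1.486 × √0.0057) = 854.2.
At y = 9.38 ft: A R^(2/3) = 1120 — too large.
At y = 6.65 ft: A R^(2/3) = 521.1 — too small.
At y = 8.32 ft: A R^(2/3) = 854.5 — close enough.

y_n = 8.32 ft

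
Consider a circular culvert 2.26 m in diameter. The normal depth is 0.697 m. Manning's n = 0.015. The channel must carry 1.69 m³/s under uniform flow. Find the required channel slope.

For a circular section of diameter D = 2.26 m at depth y = 0.697 m, the central angle is θ = 2 arccos(1 − 2y/D) = 2.355 rad. Then A = (D²/8)(θ − sin θ) = 1.052 m² and P = Dθ/2 = 2.661 m.
Hydraulic radius R = A/P = 1.052/2.661 = 0.3952 m.
From Manning's equation, S = [nQ / (1 A R^(2/3))]² = [0.015 × 1.69 / (1 × 1.052 × 0.3952^(2/3))]² = 0.002.

S = 0.002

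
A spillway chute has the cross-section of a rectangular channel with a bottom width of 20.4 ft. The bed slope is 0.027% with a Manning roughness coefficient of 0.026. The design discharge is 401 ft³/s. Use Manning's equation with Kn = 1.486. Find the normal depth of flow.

y_n = 7.78 ft

Manning's equation rearranged: A R^(2/3) = nQ / (1.486·√S) = 0.026 × 401 / (1.486 × √0.00027) = 427.
At y = 9.91 ft: A R^(2/3) = 593.2 — over.
At y = 6.39 ft: A R^(2/3) = 324.6 — short.
At y = 7.78 ft: A R^(2/3) = 427 — matches.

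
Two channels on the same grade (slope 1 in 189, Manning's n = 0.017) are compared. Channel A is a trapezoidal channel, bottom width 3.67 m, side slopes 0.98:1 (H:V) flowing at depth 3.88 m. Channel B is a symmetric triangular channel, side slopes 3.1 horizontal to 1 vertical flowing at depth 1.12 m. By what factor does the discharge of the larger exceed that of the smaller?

18

Channel A: With bottom width b = 3.67 m and side slope z = 0.98: A = (b + zy)y = (3.67 + 0.98×3.88)×3.88 = 28.99 m²; P = b + 2y√(1+z²) = 3.67 + 2×3.88×1.4 = 14.54 m. Hydraulic radius R = A/P = 28.99/14.54 = 1.995 m. Q_A = (1/0.017)·28.99·1.995^(2/3)·√0.005291 = 196.6 m³/s.
Channel B: For a triangular section with side slope z = 3.1: A = zy² = 3.1×1.12² = 3.889 m²; P = 2y√(1+z²) = 2×1.12×3.257 = 7.296 m. Hydraulic radius R = A/P = 3.889/7.296 = 0.533 m. Q_B = (1/0.017)·3.889·0.533^(2/3)·√0.005291 = 10.94 m³/s.
The larger discharge is 196.6 m³/s and the smaller is 10.94 m³/s; the ratio is 18.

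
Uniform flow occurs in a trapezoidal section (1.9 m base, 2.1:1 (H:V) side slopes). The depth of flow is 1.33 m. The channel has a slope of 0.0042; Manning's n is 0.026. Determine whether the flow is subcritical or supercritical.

subcritical

With bottom width b = 1.9 m and side slope z = 2.1: A = (b + zy)y = (1.9 + 2.1×1.33)×1.33 = 6.242 m²; P = b + 2y√(1+z²) = 1.9 + 2×1.33×2.326 = 8.087 m.
Hydraulic radius R = A/P = 6.242/8.087 = 0.7718 m.
V = (1/n) R^(2/3) √S = (1/0.026) × 0.7718^(2/3) × √0.0042 = 2.097 m/s. Hydraulic depth D_h = A/T = 6.242/7.486 = 0.8338 m.
Froude number Fr = V/√(g·D_h) = 2.097/√(9.81×0.8338) = 0.733, which is less than 1, so the flow is subcritical.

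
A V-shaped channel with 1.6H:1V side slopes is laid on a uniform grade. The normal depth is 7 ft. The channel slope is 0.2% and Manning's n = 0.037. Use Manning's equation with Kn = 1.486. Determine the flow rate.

Q = 291 ft³/s

For a triangular section with side slope z = 1.6: A = zy² = 1.6×7² = 78.4 ft²; P = 2y√(1+z²) = 2×7×1.887 = 26.42 ft.
Hydraulic radius R = A/P = 78.4/26.42 = 2.968 ft.
Manning's equation: Q = (1.486/n) A R^(2/3) S^(1/2) = (1.486/0.037) × 78.4 × 2.968^(2/3) × 0.002^(1/2) = 291 ft³/s.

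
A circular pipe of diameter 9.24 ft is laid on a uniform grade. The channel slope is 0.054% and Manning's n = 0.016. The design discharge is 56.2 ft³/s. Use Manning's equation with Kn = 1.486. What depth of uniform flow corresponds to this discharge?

Manning's equation rearranged: A R^(2/3) = nQ / (1.486·√S) = 0.016 × 56.2 / (1.486 × √0.00054) = 26.04.
Try y = 2.28 ft: A R^(2/3) = 15.64 — short.
Try y = 3.76 ft: A R^(2/3) = 40.74 — over.
Try y = 2.96 ft: A R^(2/3) = 26.04 — ≈ 26.04.

y_n = 2.96 ft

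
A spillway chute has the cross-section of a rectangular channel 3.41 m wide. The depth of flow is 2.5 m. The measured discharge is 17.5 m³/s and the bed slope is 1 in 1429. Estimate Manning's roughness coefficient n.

Flow area A = b·y = 3.41 × 2.5 = 8.525 m². Wetted perimeter P = b + 2y = 3.41 + 2×2.5 = 8.41 m.
Hydraulic radius R = A/P = 8.525/8.41 = 1.014 m.
Rearranging Manning's equation: n = (1/Q) A R^(2/3) S^(1/2) = (1/17.5) × 8.525 × 1.014^(2/3) × √0.0006998 = 0.013.

n = 0.013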